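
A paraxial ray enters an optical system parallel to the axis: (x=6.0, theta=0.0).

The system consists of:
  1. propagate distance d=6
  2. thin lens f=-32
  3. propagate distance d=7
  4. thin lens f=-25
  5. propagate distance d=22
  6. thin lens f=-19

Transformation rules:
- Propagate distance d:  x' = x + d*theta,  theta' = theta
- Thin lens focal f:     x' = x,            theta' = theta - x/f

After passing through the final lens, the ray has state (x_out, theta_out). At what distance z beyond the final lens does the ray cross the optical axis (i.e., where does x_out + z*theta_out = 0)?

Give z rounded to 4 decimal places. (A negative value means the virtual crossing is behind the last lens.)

Answer: -12.5804

Derivation:
Initial: x=6.0000 theta=0.0000
After 1 (propagate distance d=6): x=6.0000 theta=0.0000
After 2 (thin lens f=-32): x=6.0000 theta=0.1875
After 3 (propagate distance d=7): x=7.3125 theta=0.1875
After 4 (thin lens f=-25): x=7.3125 theta=0.4800
After 5 (propagate distance d=22): x=17.8725 theta=0.4800
After 6 (thin lens f=-19): x=17.8725 theta=10797/7600 (≈1.4207)
z_focus = -x_out/theta_out = -(17.8725)/(10797/7600) = -45277/3599 ≈ -12.5804
Rounded to 4 decimal places: z = -12.5804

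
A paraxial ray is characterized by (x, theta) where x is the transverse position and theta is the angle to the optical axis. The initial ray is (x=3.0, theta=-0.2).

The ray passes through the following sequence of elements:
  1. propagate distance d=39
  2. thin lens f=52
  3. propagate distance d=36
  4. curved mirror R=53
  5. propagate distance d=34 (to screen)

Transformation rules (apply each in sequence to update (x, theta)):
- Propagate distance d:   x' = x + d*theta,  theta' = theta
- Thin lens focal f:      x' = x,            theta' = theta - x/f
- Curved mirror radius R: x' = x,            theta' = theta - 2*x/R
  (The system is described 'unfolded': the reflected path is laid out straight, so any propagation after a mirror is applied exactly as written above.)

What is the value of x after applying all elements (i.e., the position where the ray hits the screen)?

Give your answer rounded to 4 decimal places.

Initial: x=3.0000 theta=-0.2000
After 1 (propagate distance d=39): x=-4.8000 theta=-0.2000
After 2 (thin lens f=52): x=-4.8000 theta=-7/65 (≈-0.1077)
After 3 (propagate distance d=36): x=-564/65 (≈-8.6769) theta=-7/65 (≈-0.1077)
After 4 (curved mirror R=53): x=-564/65 (≈-8.6769) theta=757/3445 (≈0.2197)
After 5 (propagate distance d=34 (to screen)): x=-4154/3445 (≈-1.2058) theta=757/3445 (≈0.2197)
Rounded to 4 decimal places: x = -1.2058

Answer: -1.2058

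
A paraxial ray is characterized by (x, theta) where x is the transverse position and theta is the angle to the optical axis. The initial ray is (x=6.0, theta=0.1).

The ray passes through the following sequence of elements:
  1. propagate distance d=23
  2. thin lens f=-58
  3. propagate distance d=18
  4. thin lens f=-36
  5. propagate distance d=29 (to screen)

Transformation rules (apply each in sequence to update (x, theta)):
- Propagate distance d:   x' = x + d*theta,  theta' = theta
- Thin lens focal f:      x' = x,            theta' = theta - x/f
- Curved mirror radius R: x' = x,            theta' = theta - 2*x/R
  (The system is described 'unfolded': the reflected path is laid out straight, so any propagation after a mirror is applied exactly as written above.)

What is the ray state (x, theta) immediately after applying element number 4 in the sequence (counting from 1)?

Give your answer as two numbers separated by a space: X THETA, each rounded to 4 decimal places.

Initial: x=6.0000 theta=0.1000
After 1 (propagate distance d=23): x=8.3000 theta=0.1000
After 2 (thin lens f=-58): x=8.3000 theta=141/580 (≈0.2431)
After 3 (propagate distance d=18): x=1838/145 (≈12.6759) theta=141/580 (≈0.2431)
After 4 (thin lens f=-36): x=1838/145 (≈12.6759) theta=3107/5220 (≈0.5952)
Rounded to 4 decimal places: x = 12.6759, theta = 0.5952

Answer: 12.6759 0.5952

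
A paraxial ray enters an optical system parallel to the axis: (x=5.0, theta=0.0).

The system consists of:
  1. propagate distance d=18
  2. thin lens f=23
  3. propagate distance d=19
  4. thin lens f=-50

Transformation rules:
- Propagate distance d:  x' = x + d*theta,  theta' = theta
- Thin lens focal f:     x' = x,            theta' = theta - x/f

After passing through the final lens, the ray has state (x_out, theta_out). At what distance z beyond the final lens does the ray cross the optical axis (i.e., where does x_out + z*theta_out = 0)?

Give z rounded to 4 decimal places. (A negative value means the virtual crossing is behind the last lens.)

Initial: x=5.0000 theta=0.0000
After 1 (propagate distance d=18): x=5.0000 theta=0.0000
After 2 (thin lens f=23): x=5.0000 theta=-5/23 (≈-0.2174)
After 3 (propagate distance d=19): x=20/23 (≈0.8696) theta=-5/23 (≈-0.2174)
After 4 (thin lens f=-50): x=20/23 (≈0.8696) theta=-0.2000
z_focus = -x_out/theta_out = -(20/23)/(-0.2000) = 100/23 ≈ 4.3478
Rounded to 4 decimal places: z = 4.3478

Answer: 4.3478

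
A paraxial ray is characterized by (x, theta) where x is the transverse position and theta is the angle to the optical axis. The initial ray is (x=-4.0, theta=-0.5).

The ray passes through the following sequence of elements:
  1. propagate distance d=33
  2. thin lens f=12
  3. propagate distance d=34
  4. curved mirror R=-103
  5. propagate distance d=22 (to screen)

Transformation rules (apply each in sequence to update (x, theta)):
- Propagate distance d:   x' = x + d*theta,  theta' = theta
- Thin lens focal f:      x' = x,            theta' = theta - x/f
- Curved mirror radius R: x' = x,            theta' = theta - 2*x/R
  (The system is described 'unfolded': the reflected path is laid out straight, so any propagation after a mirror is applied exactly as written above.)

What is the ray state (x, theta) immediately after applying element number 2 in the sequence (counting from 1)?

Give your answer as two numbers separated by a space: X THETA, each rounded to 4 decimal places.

Initial: x=-4.0000 theta=-0.5000
After 1 (propagate distance d=33): x=-20.5000 theta=-0.5000
After 2 (thin lens f=12): x=-20.5000 theta=29/24 (≈1.2083)
Rounded to 4 decimal places: x = -20.5000, theta = 1.2083

Answer: -20.5000 1.2083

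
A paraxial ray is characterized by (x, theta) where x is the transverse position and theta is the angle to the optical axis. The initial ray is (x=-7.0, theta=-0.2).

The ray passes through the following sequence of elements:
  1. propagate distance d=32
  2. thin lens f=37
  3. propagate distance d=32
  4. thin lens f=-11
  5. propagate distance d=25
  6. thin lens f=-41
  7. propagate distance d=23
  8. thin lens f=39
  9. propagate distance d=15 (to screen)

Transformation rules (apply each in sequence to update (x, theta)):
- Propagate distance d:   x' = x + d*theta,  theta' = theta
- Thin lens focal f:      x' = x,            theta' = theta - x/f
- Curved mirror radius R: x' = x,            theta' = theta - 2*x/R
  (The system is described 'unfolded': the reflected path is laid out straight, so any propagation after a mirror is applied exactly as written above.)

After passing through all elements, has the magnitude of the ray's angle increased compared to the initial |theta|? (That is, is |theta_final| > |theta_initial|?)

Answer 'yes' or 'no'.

Answer: no

Derivation:
Initial: x=-7.0000 theta=-0.2000
After 1 (propagate distance d=32): x=-13.4000 theta=-0.2000
After 2 (thin lens f=37): x=-13.4000 theta=6/37 (≈0.1622)
After 3 (propagate distance d=32): x=-1519/185 (≈-8.2108) theta=6/37 (≈0.1622)
After 4 (thin lens f=-11): x=-1519/185 (≈-8.2108) theta=-1189/2035 (≈-0.5843)
After 5 (propagate distance d=25): x=-46434/2035 (≈-22.8177) theta=-1189/2035 (≈-0.5843)
After 6 (thin lens f=-41): x=-46434/2035 (≈-22.8177) theta=-8653/7585 (≈-1.1408)
After 7 (propagate distance d=23): x=-4093003/83435 (≈-49.0562) theta=-8653/7585 (≈-1.1408)
After 8 (thin lens f=39): x=-4093003/83435 (≈-49.0562) theta=380866/3253965 (≈0.1170)
After 9 (propagate distance d=15 (to screen)): x=-51304709/1084655 (≈-47.3005) theta=380866/3253965 (≈0.1170)
|theta_initial|=0.2000 |theta_final|=380866/3253965 (≈0.1170) -> not increased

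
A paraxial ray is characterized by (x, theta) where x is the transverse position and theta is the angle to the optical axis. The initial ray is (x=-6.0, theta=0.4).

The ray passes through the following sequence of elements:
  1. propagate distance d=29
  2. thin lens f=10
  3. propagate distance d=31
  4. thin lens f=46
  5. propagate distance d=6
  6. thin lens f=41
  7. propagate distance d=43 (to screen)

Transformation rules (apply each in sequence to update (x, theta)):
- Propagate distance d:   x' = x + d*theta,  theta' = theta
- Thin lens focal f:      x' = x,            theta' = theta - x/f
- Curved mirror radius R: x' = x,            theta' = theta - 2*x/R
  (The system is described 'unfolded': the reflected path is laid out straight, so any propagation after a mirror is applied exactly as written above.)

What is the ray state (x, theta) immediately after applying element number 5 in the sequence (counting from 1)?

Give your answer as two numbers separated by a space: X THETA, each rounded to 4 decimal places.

Answer: -0.4035 -0.1739

Derivation:
Initial: x=-6.0000 theta=0.4000
After 1 (propagate distance d=29): x=5.6000 theta=0.4000
After 2 (thin lens f=10): x=5.6000 theta=-0.1600
After 3 (propagate distance d=31): x=0.6400 theta=-0.1600
After 4 (thin lens f=46): x=0.6400 theta=-4/23 (≈-0.1739)
After 5 (propagate distance d=6): x=-232/575 (≈-0.4035) theta=-4/23 (≈-0.1739)
Rounded to 4 decimal places: x = -0.4035, theta = -0.1739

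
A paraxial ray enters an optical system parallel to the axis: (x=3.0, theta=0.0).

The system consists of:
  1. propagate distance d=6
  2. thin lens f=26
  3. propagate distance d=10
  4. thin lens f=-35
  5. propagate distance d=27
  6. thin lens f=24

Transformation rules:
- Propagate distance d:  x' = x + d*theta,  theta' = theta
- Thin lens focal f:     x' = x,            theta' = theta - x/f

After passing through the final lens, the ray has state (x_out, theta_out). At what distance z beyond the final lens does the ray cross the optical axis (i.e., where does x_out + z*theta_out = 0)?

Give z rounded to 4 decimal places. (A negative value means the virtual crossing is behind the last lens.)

Initial: x=3.0000 theta=0.0000
After 1 (propagate distance d=6): x=3.0000 theta=0.0000
After 2 (thin lens f=26): x=3.0000 theta=-3/26 (≈-0.1154)
After 3 (propagate distance d=10): x=24/13 (≈1.8462) theta=-3/26 (≈-0.1154)
After 4 (thin lens f=-35): x=24/13 (≈1.8462) theta=-57/910 (≈-0.0626)
After 5 (propagate distance d=27): x=141/910 (≈0.1549) theta=-57/910 (≈-0.0626)
After 6 (thin lens f=24): x=141/910 (≈0.1549) theta=-503/7280 (≈-0.0691)
z_focus = -x_out/theta_out = -(141/910)/(-503/7280) = 1128/503 ≈ 2.2425
Rounded to 4 decimal places: z = 2.2425

Answer: 2.2425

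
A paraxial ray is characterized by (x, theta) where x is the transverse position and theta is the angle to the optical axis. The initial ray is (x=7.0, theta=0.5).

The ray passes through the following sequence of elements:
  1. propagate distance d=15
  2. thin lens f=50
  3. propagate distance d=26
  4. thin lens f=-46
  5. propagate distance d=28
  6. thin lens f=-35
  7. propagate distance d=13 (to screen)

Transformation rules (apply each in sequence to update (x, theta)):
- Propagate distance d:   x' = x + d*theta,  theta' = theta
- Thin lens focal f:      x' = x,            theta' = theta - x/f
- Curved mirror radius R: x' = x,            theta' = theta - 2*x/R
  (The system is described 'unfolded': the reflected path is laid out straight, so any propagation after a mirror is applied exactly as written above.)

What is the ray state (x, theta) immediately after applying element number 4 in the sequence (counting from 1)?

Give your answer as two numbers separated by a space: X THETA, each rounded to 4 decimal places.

Initial: x=7.0000 theta=0.5000
After 1 (propagate distance d=15): x=14.5000 theta=0.5000
After 2 (thin lens f=50): x=14.5000 theta=0.2100
After 3 (propagate distance d=26): x=19.9600 theta=0.2100
After 4 (thin lens f=-46): x=19.9600 theta=1481/2300 (≈0.6439)
Rounded to 4 decimal places: x = 19.9600, theta = 0.6439

Answer: 19.9600 0.6439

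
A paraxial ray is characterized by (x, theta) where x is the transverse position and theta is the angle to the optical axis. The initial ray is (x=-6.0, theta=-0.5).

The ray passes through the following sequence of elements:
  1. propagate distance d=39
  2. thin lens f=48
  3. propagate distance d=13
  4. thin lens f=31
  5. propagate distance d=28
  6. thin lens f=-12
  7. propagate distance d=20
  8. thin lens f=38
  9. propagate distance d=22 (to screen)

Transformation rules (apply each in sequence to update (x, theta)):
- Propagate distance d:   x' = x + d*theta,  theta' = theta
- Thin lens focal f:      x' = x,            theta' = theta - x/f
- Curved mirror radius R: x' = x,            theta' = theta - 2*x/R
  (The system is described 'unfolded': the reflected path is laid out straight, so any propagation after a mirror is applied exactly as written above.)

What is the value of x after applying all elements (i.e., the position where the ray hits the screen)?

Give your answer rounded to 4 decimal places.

Answer: 20.9836

Derivation:
Initial: x=-6.0000 theta=-0.5000
After 1 (propagate distance d=39): x=-25.5000 theta=-0.5000
After 2 (thin lens f=48): x=-25.5000 theta=1/32 (≈0.0313)
After 3 (propagate distance d=13): x=-803/32 (≈-25.0938) theta=1/32 (≈0.0313)
After 4 (thin lens f=31): x=-803/32 (≈-25.0938) theta=417/496 (≈0.8407)
After 5 (propagate distance d=28): x=-1541/992 (≈-1.5534) theta=417/496 (≈0.8407)
After 6 (thin lens f=-12): x=-1541/992 (≈-1.5534) theta=8467/11904 (≈0.7113)
After 7 (propagate distance d=20): x=2357/186 (≈12.6720) theta=8467/11904 (≈0.7113)
After 8 (thin lens f=38): x=2357/186 (≈12.6720) theta=28483/75392 (≈0.3778)
After 9 (propagate distance d=22 (to screen)): x=2372995/113088 (≈20.9836) theta=28483/75392 (≈0.3778)
Rounded to 4 decimal places: x = 20.9836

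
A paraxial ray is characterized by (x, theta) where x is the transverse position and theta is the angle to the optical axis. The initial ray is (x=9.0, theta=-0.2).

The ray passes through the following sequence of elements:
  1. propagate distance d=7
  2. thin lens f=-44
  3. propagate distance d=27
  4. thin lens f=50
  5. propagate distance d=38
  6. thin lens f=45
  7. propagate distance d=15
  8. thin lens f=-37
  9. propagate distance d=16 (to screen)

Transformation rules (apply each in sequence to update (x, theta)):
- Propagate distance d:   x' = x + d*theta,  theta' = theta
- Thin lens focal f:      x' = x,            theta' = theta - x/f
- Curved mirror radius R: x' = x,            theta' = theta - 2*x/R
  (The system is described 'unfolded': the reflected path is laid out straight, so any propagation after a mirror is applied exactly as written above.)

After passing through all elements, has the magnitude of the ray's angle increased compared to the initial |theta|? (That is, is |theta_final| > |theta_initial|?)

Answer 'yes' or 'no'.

Initial: x=9.0000 theta=-0.2000
After 1 (propagate distance d=7): x=7.6000 theta=-0.2000
After 2 (thin lens f=-44): x=7.6000 theta=-3/110 (≈-0.0273)
After 3 (propagate distance d=27): x=151/22 (≈6.8636) theta=-3/110 (≈-0.0273)
After 4 (thin lens f=50): x=151/22 (≈6.8636) theta=-181/1100 (≈-0.1645)
After 5 (propagate distance d=38): x=168/275 (≈0.6109) theta=-181/1100 (≈-0.1645)
After 6 (thin lens f=45): x=168/275 (≈0.6109) theta=-2939/16500 (≈-0.1781)
After 7 (propagate distance d=15): x=-2267/1100 (≈-2.0609) theta=-2939/16500 (≈-0.1781)
After 8 (thin lens f=-37): x=-2267/1100 (≈-2.0609) theta=-35687/152625 (≈-0.2338)
After 9 (propagate distance d=16 (to screen)): x=-3542153/610500 (≈-5.8021) theta=-35687/152625 (≈-0.2338)
|theta_initial|=0.2000 |theta_final|=35687/152625 (≈0.2338) -> increased

Answer: yes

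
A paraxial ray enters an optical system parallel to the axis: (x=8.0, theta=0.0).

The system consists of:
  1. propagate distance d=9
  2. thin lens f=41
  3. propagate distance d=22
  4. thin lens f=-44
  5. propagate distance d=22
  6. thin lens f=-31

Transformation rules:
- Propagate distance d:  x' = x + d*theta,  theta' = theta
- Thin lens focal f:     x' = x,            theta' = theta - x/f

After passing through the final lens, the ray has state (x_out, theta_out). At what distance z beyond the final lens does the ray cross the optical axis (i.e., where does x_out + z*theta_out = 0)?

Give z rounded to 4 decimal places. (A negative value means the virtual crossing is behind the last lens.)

Answer: 18.1309

Derivation:
Initial: x=8.0000 theta=0.0000
After 1 (propagate distance d=9): x=8.0000 theta=0.0000
After 2 (thin lens f=41): x=8.0000 theta=-8/41 (≈-0.1951)
After 3 (propagate distance d=22): x=152/41 (≈3.7073) theta=-8/41 (≈-0.1951)
After 4 (thin lens f=-44): x=152/41 (≈3.7073) theta=-50/451 (≈-0.1109)
After 5 (propagate distance d=22): x=52/41 (≈1.2683) theta=-50/451 (≈-0.1109)
After 6 (thin lens f=-31): x=52/41 (≈1.2683) theta=-978/13981 (≈-0.0700)
z_focus = -x_out/theta_out = -(52/41)/(-978/13981) = 8866/489 ≈ 18.1309
Rounded to 4 decimal places: z = 18.1309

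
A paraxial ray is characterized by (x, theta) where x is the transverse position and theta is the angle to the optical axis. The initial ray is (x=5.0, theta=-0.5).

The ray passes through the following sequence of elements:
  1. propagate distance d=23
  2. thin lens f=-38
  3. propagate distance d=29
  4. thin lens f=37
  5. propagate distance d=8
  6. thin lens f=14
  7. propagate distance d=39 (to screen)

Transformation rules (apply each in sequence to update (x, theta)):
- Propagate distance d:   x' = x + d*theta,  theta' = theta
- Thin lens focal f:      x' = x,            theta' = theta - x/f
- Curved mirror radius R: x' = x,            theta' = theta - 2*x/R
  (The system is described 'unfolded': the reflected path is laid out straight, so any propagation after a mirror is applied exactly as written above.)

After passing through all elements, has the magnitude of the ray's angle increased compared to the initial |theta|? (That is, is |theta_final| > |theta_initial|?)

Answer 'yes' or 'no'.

Answer: yes

Derivation:
Initial: x=5.0000 theta=-0.5000
After 1 (propagate distance d=23): x=-6.5000 theta=-0.5000
After 2 (thin lens f=-38): x=-6.5000 theta=-51/76 (≈-0.6711)
After 3 (propagate distance d=29): x=-1973/76 (≈-25.9605) theta=-51/76 (≈-0.6711)
After 4 (thin lens f=37): x=-1973/76 (≈-25.9605) theta=43/1406 (≈0.0306)
After 5 (propagate distance d=8): x=-72313/2812 (≈-25.7159) theta=43/1406 (≈0.0306)
After 6 (thin lens f=14): x=-72313/2812 (≈-25.7159) theta=73517/39368 (≈1.8674)
After 7 (propagate distance d=39 (to screen)): x=1854781/39368 (≈47.1139) theta=73517/39368 (≈1.8674)
|theta_initial|=0.5000 |theta_final|=73517/39368 (≈1.8674) -> increased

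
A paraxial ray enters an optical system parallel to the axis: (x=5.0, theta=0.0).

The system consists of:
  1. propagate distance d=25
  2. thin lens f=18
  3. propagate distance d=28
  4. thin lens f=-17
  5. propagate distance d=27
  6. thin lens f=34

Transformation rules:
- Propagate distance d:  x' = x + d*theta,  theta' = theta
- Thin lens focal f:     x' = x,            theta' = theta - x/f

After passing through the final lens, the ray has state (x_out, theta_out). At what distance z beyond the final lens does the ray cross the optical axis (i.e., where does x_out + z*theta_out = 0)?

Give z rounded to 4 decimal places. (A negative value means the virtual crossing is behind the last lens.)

Initial: x=5.0000 theta=0.0000
After 1 (propagate distance d=25): x=5.0000 theta=0.0000
After 2 (thin lens f=18): x=5.0000 theta=-5/18 (≈-0.2778)
After 3 (propagate distance d=28): x=-25/9 (≈-2.7778) theta=-5/18 (≈-0.2778)
After 4 (thin lens f=-17): x=-25/9 (≈-2.7778) theta=-15/34 (≈-0.4412)
After 5 (propagate distance d=27): x=-4495/306 (≈-14.6895) theta=-15/34 (≈-0.4412)
After 6 (thin lens f=34): x=-4495/306 (≈-14.6895) theta=-95/10404 (≈-0.0091)
z_focus = -x_out/theta_out = -(-4495/306)/(-95/10404) = -30566/19 ≈ -1608.7368
Rounded to 4 decimal places: z = -1608.7368

Answer: -1608.7368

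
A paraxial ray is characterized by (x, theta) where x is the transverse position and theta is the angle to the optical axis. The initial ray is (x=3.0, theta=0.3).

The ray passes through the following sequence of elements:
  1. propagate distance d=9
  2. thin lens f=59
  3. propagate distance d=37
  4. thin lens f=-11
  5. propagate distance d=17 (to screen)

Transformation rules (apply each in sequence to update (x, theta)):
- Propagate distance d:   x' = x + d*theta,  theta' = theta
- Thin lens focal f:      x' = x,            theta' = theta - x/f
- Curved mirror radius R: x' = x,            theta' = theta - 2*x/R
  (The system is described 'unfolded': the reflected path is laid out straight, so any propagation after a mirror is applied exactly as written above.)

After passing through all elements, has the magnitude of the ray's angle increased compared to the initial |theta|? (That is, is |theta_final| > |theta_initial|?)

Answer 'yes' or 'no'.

Initial: x=3.0000 theta=0.3000
After 1 (propagate distance d=9): x=5.7000 theta=0.3000
After 2 (thin lens f=59): x=5.7000 theta=12/59 (≈0.2034)
After 3 (propagate distance d=37): x=7803/590 (≈13.2254) theta=12/59 (≈0.2034)
After 4 (thin lens f=-11): x=7803/590 (≈13.2254) theta=9123/6490 (≈1.4057)
After 5 (propagate distance d=17 (to screen)): x=120462/3245 (≈37.1223) theta=9123/6490 (≈1.4057)
|theta_initial|=0.3000 |theta_final|=9123/6490 (≈1.4057) -> increased

Answer: yes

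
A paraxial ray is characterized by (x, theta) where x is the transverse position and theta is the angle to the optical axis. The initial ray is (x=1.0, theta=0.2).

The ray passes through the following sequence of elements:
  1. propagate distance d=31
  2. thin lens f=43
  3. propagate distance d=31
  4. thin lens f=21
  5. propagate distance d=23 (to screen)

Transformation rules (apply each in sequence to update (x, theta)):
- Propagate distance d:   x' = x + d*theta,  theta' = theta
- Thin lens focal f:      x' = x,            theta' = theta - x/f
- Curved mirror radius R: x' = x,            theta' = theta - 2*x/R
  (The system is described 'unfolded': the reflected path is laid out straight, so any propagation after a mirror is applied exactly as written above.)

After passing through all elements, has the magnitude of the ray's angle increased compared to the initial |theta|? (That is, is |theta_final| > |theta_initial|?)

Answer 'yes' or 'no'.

Initial: x=1.0000 theta=0.2000
After 1 (propagate distance d=31): x=7.2000 theta=0.2000
After 2 (thin lens f=43): x=7.2000 theta=7/215 (≈0.0326)
After 3 (propagate distance d=31): x=353/43 (≈8.2093) theta=7/215 (≈0.0326)
After 4 (thin lens f=21): x=353/43 (≈8.2093) theta=-1618/4515 (≈-0.3584)
After 5 (propagate distance d=23 (to screen)): x=-149/4515 (≈-0.0330) theta=-1618/4515 (≈-0.3584)
|theta_initial|=0.2000 |theta_final|=1618/4515 (≈0.3584) -> increased

Answer: yes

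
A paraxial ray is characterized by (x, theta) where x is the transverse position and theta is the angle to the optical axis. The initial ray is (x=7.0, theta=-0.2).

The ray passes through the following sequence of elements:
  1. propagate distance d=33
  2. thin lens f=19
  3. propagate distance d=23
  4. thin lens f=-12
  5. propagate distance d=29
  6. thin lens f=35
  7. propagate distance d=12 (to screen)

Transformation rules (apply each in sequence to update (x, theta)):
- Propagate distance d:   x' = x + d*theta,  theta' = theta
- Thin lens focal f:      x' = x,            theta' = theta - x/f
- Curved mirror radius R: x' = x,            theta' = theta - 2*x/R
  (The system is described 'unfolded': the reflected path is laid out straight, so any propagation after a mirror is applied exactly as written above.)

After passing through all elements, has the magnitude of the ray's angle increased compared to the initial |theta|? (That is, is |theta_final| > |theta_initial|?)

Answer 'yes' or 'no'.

Answer: no

Derivation:
Initial: x=7.0000 theta=-0.2000
After 1 (propagate distance d=33): x=0.4000 theta=-0.2000
After 2 (thin lens f=19): x=0.4000 theta=-21/95 (≈-0.2211)
After 3 (propagate distance d=23): x=-89/19 (≈-4.6842) theta=-21/95 (≈-0.2211)
After 4 (thin lens f=-12): x=-89/19 (≈-4.6842) theta=-697/1140 (≈-0.6114)
After 5 (propagate distance d=29): x=-25553/1140 (≈-22.4149) theta=-697/1140 (≈-0.6114)
After 6 (thin lens f=35): x=-25553/1140 (≈-22.4149) theta=193/6650 (≈0.0290)
After 7 (propagate distance d=12 (to screen)): x=-880459/39900 (≈-22.0666) theta=193/6650 (≈0.0290)
|theta_initial|=0.2000 |theta_final|=193/6650 (≈0.0290) -> not increased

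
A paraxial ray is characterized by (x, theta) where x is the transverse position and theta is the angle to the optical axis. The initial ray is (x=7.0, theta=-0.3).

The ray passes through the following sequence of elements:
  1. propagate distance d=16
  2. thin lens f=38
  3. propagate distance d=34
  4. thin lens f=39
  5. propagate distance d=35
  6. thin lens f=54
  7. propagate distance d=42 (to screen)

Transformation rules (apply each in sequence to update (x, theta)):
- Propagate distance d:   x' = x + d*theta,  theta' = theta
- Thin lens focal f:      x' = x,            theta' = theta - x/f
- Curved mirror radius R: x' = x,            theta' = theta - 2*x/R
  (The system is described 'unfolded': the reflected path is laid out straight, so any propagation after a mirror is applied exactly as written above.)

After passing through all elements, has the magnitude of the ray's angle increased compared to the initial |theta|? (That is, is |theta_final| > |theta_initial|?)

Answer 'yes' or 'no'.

Initial: x=7.0000 theta=-0.3000
After 1 (propagate distance d=16): x=2.2000 theta=-0.3000
After 2 (thin lens f=38): x=2.2000 theta=-34/95 (≈-0.3579)
After 3 (propagate distance d=34): x=-947/95 (≈-9.9684) theta=-34/95 (≈-0.3579)
After 4 (thin lens f=39): x=-947/95 (≈-9.9684) theta=-379/3705 (≈-0.1023)
After 5 (propagate distance d=35): x=-2642/195 (≈-13.5487) theta=-379/3705 (≈-0.1023)
After 6 (thin lens f=54): x=-2642/195 (≈-13.5487) theta=14866/100035 (≈0.1486)
After 7 (propagate distance d=42 (to screen)): x=-243658/33345 (≈-7.3072) theta=14866/100035 (≈0.1486)
|theta_initial|=0.3000 |theta_final|=14866/100035 (≈0.1486) -> not increased

Answer: no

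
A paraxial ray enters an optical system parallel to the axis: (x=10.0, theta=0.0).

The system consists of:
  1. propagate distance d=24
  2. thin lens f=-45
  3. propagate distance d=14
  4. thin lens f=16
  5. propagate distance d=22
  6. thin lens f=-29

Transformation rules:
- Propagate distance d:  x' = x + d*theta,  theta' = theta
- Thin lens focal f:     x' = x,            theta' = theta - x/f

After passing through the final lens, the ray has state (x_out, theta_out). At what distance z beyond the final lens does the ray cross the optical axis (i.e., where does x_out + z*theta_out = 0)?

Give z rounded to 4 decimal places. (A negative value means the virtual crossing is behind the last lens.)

Initial: x=10.0000 theta=0.0000
After 1 (propagate distance d=24): x=10.0000 theta=0.0000
After 2 (thin lens f=-45): x=10.0000 theta=2/9 (≈0.2222)
After 3 (propagate distance d=14): x=118/9 (≈13.1111) theta=2/9 (≈0.2222)
After 4 (thin lens f=16): x=118/9 (≈13.1111) theta=-43/72 (≈-0.5972)
After 5 (propagate distance d=22): x=-1/36 (≈-0.0278) theta=-43/72 (≈-0.5972)
After 6 (thin lens f=-29): x=-1/36 (≈-0.0278) theta=-1249/2088 (≈-0.5982)
z_focus = -x_out/theta_out = -(-1/36)/(-1249/2088) = -58/1249 ≈ -0.0464
Rounded to 4 decimal places: z = -0.0464

Answer: -0.0464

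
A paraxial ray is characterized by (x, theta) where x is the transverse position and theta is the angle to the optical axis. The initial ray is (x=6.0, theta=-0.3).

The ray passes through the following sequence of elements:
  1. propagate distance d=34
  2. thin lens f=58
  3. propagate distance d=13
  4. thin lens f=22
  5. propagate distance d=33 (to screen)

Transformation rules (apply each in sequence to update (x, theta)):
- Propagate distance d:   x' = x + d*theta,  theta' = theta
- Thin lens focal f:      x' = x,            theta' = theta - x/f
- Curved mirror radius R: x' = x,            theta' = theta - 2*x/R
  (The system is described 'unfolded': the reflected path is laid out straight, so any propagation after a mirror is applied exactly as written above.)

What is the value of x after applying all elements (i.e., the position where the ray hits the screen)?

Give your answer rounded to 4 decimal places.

Answer: -3.9310

Derivation:
Initial: x=6.0000 theta=-0.3000
After 1 (propagate distance d=34): x=-4.2000 theta=-0.3000
After 2 (thin lens f=58): x=-4.2000 theta=-33/145 (≈-0.2276)
After 3 (propagate distance d=13): x=-1038/145 (≈-7.1586) theta=-33/145 (≈-0.2276)
After 4 (thin lens f=22): x=-1038/145 (≈-7.1586) theta=156/1595 (≈0.0978)
After 5 (propagate distance d=33 (to screen)): x=-114/29 (≈-3.9310) theta=156/1595 (≈0.0978)
Rounded to 4 decimal places: x = -3.9310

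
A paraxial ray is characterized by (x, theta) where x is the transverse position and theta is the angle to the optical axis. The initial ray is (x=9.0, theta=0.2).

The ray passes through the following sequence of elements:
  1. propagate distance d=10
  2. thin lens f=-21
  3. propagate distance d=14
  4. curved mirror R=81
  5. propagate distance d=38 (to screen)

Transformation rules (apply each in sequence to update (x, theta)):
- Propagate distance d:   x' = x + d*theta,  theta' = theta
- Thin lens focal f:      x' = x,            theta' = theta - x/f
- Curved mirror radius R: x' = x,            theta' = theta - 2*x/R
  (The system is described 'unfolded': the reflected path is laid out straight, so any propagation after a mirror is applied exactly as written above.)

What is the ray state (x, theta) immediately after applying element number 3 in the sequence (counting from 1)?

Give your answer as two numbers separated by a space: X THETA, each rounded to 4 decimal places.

Answer: 21.1333 0.7238

Derivation:
Initial: x=9.0000 theta=0.2000
After 1 (propagate distance d=10): x=11.0000 theta=0.2000
After 2 (thin lens f=-21): x=11.0000 theta=76/105 (≈0.7238)
After 3 (propagate distance d=14): x=317/15 (≈21.1333) theta=76/105 (≈0.7238)
Rounded to 4 decimal places: x = 21.1333, theta = 0.7238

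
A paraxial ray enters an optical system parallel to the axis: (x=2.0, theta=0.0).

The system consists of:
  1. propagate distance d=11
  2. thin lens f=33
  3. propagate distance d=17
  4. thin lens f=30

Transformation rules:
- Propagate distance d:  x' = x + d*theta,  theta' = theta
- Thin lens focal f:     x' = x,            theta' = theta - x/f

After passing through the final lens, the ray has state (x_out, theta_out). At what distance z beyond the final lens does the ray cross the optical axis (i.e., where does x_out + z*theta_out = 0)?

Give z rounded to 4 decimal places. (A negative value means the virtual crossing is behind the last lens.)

Initial: x=2.0000 theta=0.0000
After 1 (propagate distance d=11): x=2.0000 theta=0.0000
After 2 (thin lens f=33): x=2.0000 theta=-2/33 (≈-0.0606)
After 3 (propagate distance d=17): x=32/33 (≈0.9697) theta=-2/33 (≈-0.0606)
After 4 (thin lens f=30): x=32/33 (≈0.9697) theta=-46/495 (≈-0.0929)
z_focus = -x_out/theta_out = -(32/33)/(-46/495) = 240/23 ≈ 10.4348
Rounded to 4 decimal places: z = 10.4348

Answer: 10.4348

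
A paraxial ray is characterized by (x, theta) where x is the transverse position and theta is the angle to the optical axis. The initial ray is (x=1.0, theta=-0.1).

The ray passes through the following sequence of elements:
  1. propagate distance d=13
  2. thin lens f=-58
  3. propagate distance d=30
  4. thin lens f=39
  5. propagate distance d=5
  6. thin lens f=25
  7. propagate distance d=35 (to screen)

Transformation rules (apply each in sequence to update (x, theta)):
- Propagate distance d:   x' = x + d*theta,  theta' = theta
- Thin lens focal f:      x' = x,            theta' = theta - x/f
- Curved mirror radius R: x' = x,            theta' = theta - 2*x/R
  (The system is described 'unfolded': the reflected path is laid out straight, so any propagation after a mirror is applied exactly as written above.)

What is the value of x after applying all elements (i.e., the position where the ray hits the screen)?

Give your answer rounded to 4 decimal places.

Answer: 0.8350

Derivation:
Initial: x=1.0000 theta=-0.1000
After 1 (propagate distance d=13): x=-0.3000 theta=-0.1000
After 2 (thin lens f=-58): x=-0.3000 theta=-61/580 (≈-0.1052)
After 3 (propagate distance d=30): x=-501/145 (≈-3.4552) theta=-61/580 (≈-0.1052)
After 4 (thin lens f=39): x=-501/145 (≈-3.4552) theta=-25/1508 (≈-0.0166)
After 5 (propagate distance d=5): x=-26677/7540 (≈-3.5381) theta=-25/1508 (≈-0.0166)
After 6 (thin lens f=25): x=-26677/7540 (≈-3.5381) theta=5888/47125 (≈0.1249)
After 7 (propagate distance d=35 (to screen)): x=31479/37700 (≈0.8350) theta=5888/47125 (≈0.1249)
Rounded to 4 decimal places: x = 0.8350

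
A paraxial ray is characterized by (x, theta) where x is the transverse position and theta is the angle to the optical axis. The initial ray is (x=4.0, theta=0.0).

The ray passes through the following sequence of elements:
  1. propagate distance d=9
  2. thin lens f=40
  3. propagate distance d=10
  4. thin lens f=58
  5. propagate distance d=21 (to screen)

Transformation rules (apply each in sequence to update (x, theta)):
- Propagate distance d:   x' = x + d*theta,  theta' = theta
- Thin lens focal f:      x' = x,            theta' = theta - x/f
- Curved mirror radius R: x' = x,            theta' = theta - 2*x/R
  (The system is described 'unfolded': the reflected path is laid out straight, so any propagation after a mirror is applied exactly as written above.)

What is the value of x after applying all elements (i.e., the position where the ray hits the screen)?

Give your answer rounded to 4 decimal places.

Answer: -0.1862

Derivation:
Initial: x=4.0000 theta=0.0000
After 1 (propagate distance d=9): x=4.0000 theta=0.0000
After 2 (thin lens f=40): x=4.0000 theta=-0.1000
After 3 (propagate distance d=10): x=3.0000 theta=-0.1000
After 4 (thin lens f=58): x=3.0000 theta=-22/145 (≈-0.1517)
After 5 (propagate distance d=21 (to screen)): x=-27/145 (≈-0.1862) theta=-22/145 (≈-0.1517)
Rounded to 4 decimal places: x = -0.1862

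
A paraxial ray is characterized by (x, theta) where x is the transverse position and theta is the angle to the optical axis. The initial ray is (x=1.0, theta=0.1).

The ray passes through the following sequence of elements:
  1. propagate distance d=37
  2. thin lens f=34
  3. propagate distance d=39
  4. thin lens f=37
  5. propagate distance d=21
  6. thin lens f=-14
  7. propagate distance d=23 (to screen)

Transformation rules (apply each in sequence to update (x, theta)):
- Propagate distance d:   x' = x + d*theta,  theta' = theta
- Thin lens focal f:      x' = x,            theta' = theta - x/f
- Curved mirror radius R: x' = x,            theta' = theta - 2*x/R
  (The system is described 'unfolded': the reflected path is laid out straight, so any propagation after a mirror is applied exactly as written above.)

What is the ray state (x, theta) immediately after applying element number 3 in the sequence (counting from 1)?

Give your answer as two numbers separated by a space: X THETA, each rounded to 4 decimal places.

Answer: 3.2088 -0.0382

Derivation:
Initial: x=1.0000 theta=0.1000
After 1 (propagate distance d=37): x=4.7000 theta=0.1000
After 2 (thin lens f=34): x=4.7000 theta=-13/340 (≈-0.0382)
After 3 (propagate distance d=39): x=1091/340 (≈3.2088) theta=-13/340 (≈-0.0382)
Rounded to 4 decimal places: x = 3.2088, theta = -0.0382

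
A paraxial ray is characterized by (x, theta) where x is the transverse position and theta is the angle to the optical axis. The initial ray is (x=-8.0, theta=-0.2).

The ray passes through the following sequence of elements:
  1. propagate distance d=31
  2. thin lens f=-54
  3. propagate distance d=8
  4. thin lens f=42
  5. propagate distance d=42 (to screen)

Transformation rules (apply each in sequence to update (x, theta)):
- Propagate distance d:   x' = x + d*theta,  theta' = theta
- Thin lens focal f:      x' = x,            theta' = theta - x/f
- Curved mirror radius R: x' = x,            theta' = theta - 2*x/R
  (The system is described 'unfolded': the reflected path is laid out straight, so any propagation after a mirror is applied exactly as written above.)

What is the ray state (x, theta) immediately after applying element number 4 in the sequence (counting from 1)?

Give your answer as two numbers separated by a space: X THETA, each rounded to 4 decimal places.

Answer: -17.9037 -0.0367

Derivation:
Initial: x=-8.0000 theta=-0.2000
After 1 (propagate distance d=31): x=-14.2000 theta=-0.2000
After 2 (thin lens f=-54): x=-14.2000 theta=-25/54 (≈-0.4630)
After 3 (propagate distance d=8): x=-2417/135 (≈-17.9037) theta=-25/54 (≈-0.4630)
After 4 (thin lens f=42): x=-2417/135 (≈-17.9037) theta=-104/2835 (≈-0.0367)
Rounded to 4 decimal places: x = -17.9037, theta = -0.0367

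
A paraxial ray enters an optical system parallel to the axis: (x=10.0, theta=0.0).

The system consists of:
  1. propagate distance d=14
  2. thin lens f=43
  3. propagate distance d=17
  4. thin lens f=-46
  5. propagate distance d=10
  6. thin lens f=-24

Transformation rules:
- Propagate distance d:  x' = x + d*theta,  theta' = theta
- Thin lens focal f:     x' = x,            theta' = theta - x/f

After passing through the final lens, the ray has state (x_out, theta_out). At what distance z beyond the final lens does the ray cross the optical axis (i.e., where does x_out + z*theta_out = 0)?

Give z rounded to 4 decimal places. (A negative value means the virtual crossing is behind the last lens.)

Initial: x=10.0000 theta=0.0000
After 1 (propagate distance d=14): x=10.0000 theta=0.0000
After 2 (thin lens f=43): x=10.0000 theta=-10/43 (≈-0.2326)
After 3 (propagate distance d=17): x=260/43 (≈6.0465) theta=-10/43 (≈-0.2326)
After 4 (thin lens f=-46): x=260/43 (≈6.0465) theta=-100/989 (≈-0.1011)
After 5 (propagate distance d=10): x=4980/989 (≈5.0354) theta=-100/989 (≈-0.1011)
After 6 (thin lens f=-24): x=4980/989 (≈5.0354) theta=5/46 (≈0.1087)
z_focus = -x_out/theta_out = -(4980/989)/(5/46) = -1992/43 ≈ -46.3256
Rounded to 4 decimal places: z = -46.3256

Answer: -46.3256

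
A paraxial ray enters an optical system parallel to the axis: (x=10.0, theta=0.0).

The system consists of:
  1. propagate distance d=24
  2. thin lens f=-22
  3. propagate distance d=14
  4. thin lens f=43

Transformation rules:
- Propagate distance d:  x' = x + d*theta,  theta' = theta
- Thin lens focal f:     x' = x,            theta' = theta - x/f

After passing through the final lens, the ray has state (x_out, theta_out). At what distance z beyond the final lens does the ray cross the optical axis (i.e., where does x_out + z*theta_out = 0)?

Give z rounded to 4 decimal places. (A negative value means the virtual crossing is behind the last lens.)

Initial: x=10.0000 theta=0.0000
After 1 (propagate distance d=24): x=10.0000 theta=0.0000
After 2 (thin lens f=-22): x=10.0000 theta=5/11 (≈0.4545)
After 3 (propagate distance d=14): x=180/11 (≈16.3636) theta=5/11 (≈0.4545)
After 4 (thin lens f=43): x=180/11 (≈16.3636) theta=35/473 (≈0.0740)
z_focus = -x_out/theta_out = -(180/11)/(35/473) = -1548/7 ≈ -221.1429
Rounded to 4 decimal places: z = -221.1429

Answer: -221.1429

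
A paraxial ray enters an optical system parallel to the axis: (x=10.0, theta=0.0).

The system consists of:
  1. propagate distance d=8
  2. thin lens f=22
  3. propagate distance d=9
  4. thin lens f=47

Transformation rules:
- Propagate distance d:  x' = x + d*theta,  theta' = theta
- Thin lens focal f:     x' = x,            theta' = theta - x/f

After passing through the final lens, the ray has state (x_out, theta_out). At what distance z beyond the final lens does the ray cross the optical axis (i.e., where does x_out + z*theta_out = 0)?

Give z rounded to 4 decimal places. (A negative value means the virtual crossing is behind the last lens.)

Initial: x=10.0000 theta=0.0000
After 1 (propagate distance d=8): x=10.0000 theta=0.0000
After 2 (thin lens f=22): x=10.0000 theta=-5/11 (≈-0.4545)
After 3 (propagate distance d=9): x=65/11 (≈5.9091) theta=-5/11 (≈-0.4545)
After 4 (thin lens f=47): x=65/11 (≈5.9091) theta=-300/517 (≈-0.5803)
z_focus = -x_out/theta_out = -(65/11)/(-300/517) = 611/60 ≈ 10.1833
Rounded to 4 decimal places: z = 10.1833

Answer: 10.1833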